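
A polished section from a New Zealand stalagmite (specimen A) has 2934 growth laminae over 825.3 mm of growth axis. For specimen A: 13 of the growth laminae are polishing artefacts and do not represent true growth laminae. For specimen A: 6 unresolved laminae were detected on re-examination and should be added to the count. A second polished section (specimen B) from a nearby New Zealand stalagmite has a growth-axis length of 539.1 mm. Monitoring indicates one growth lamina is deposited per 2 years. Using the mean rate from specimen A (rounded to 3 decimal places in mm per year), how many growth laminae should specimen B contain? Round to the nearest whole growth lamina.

1912 growth laminae

Specimen A: true growth lamina count = 2934 − 13 + 6 = 2927.
Specimen A: at 2 years per growth lamina, 2927 × 2 = 5854 years.
A: Extension rate ≈ 825.3 / 5854 = 0.141 mm per year.
Specimen B: 539.1 mm / 0.141 mm per year = 3823.40 years; at 2 years per growth lamina that is 3823.40 / 2 ≈ 1912 growth laminae.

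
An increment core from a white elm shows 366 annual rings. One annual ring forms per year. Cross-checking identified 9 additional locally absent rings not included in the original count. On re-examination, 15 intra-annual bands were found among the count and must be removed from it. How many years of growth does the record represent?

Correcting the raw count gives 366 − 15 + 9 = 360 true annual rings.
One annual ring per year makes the duration 360 years.

360 yr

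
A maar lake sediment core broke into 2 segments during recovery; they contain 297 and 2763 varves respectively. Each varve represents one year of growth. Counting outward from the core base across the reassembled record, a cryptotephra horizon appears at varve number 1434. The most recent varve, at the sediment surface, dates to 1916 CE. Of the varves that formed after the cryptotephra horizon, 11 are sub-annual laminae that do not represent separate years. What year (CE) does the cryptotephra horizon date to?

Total varves = 297 + 2763 = 3060.
Between varve 1434 and the sediment surface there are 3060 − 1434 = 1626 varves.
Excluding 11 false varves: 1626 − 11 = 1615.
Counting back 1615 years from 1916 CE places the cryptotephra horizon in 1916 − 1615 = 301 CE.

301 CE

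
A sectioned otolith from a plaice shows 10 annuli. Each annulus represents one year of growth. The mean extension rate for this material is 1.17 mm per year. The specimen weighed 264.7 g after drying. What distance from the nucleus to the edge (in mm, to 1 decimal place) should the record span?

11.7 mm

The record spans 10 years at 1.17 mm per year.
10 years at 1.17 mm/year gives 1.17 × 10 = 11.7 mm.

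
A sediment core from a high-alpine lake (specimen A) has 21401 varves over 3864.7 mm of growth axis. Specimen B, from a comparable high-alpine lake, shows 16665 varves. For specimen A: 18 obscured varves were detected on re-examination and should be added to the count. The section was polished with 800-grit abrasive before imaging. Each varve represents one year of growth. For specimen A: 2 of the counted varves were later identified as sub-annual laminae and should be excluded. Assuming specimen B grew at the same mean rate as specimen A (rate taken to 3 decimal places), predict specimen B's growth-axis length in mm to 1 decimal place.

Specimen A: true varve count = 21401 − 2 + 18 = 21417.
A: Extension rate ≈ 3864.7 / 21417 = 0.180 mm/yr.
Length of B = 0.180 × 16665 = 2999.7 mm.

2999.7 mm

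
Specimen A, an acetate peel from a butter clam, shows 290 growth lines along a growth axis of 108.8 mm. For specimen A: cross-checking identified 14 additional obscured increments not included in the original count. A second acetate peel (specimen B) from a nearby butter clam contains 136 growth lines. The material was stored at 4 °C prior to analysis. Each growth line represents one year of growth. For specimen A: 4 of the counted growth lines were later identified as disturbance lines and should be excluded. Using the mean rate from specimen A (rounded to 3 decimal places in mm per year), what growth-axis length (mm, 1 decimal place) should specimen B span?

49.4 mm

Specimen A: true growth line count = 290 − 4 + 14 = 300.
A: Extension rate ≈ 108.8 / 300 = 0.363 mm/yr.
B's length ≈ 0.363 × 136 = 49.4 mm.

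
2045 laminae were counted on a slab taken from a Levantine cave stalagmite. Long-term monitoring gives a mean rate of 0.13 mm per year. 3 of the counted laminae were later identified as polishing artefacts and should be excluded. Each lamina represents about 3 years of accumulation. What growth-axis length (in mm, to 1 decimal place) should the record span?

True lamina count = 2045 − 3 = 2042.
Multiplying by 3 years per lamina: 2042 × 3 = 6126 years.
Length ≈ 0.13 × 6126 = 796.4 mm.

796.4 mm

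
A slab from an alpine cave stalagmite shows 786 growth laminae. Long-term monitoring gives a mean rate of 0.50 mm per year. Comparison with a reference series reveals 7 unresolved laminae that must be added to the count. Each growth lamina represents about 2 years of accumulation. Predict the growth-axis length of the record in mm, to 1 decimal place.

True growth lamina count = 786 + 7 = 793.
At 2 years per growth lamina, 793 × 2 = 1586 years.
Length ≈ 0.50 × 1586 = 793.0 mm.

793.0 mm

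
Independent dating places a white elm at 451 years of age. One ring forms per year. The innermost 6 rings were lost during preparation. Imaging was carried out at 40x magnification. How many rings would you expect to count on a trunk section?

At one ring per year, 451 years correspond to 451 rings.
451 − 6 missed = 445 rings expected in the prepared section.

445 rings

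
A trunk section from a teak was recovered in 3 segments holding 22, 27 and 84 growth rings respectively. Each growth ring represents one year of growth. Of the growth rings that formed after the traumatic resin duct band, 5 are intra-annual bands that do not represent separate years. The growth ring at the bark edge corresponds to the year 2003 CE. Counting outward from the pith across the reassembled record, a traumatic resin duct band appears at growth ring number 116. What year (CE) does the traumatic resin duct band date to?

Total growth rings = 22 + 27 + 84 = 133.
133 − 116 = 17 growth rings lie beyond the traumatic resin duct band toward the bark edge.
Removing the 5 false growth rings leaves 17 − 5 = 12 true growth rings beyond the traumatic resin duct band.
Counting back 12 years from 2003 CE places the traumatic resin duct band in 2003 − 12 = 1991 CE.

1991 CE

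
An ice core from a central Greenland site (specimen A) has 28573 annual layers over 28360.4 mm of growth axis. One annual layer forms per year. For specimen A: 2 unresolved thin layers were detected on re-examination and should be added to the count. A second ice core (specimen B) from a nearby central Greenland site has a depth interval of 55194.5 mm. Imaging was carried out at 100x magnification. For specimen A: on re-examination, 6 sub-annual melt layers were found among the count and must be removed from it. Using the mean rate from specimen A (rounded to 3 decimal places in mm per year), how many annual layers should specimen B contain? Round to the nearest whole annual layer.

Specimen A: adjusted count: 28573 − 6 + 2 = 28569 annual layers.
A: Mean rate = 28360.4 mm / 28569 years ≈ 0.993 mm per year.
B spans 55194.5 / 0.993 = 55583.59 years ≈ 55584 annual layers.

55584 annual layers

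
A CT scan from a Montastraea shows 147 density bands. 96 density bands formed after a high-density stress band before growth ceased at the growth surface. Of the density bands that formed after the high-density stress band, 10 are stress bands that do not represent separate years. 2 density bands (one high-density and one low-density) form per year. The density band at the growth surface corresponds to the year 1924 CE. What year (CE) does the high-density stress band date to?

96 density bands formed after the high-density stress band.
Removing the 10 false density bands leaves 96 − 10 = 86 true density bands beyond the high-density stress band.
With 2 density bands per year, 86 / 2 = 43 years.
The density band at the growth surface is 1924 CE, so the high-density stress band dates to 1924 − 43 = 1881 CE.

1881 CE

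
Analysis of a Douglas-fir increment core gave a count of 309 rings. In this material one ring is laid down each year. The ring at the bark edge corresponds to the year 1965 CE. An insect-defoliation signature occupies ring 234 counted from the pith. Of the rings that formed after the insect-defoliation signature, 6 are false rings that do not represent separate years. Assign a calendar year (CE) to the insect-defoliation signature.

Between ring 234 and the bark edge there are 309 − 234 = 75 rings.
Excluding 6 false rings: 75 − 6 = 69.
The ring at the bark edge is 1965 CE, so the insect-defoliation signature dates to 1965 − 69 = 1896 CE.

1896 CE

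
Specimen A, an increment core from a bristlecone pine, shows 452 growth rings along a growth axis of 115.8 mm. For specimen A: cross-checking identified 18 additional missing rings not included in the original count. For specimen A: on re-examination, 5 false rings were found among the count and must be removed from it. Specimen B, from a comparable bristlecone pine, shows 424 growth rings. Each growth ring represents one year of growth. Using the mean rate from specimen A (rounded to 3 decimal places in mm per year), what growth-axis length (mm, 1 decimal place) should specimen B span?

105.6 mm

Specimen A: after corrections the count is 452 − 5 + 18 = 465 growth rings.
A: Extension rate ≈ 115.8 / 465 = 0.249 mm/yr.
Length of B = 0.249 × 424 = 105.6 mm.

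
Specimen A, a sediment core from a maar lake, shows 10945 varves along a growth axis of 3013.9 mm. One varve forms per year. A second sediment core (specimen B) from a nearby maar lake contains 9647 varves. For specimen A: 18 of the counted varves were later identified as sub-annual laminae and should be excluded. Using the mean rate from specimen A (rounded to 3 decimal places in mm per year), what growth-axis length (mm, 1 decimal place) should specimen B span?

Specimen A: true varve count = 10945 − 18 = 10927.
A: Extension rate ≈ 3013.9 / 10927 = 0.276 mm per year.
B's length ≈ 0.276 × 9647 = 2662.6 mm.

2662.6 mm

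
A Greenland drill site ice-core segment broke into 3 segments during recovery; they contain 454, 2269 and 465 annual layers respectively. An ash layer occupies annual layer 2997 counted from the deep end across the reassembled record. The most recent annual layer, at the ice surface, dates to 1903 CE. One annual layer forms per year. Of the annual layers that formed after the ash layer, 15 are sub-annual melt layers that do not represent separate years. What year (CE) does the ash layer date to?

Total annual layers = 454 + 2269 + 465 = 3188.
Between annual layer 2997 and the ice surface there are 3188 − 2997 = 191 annual layers.
191 − 15 false = 176 true annual layers after the ash layer.
The annual layer at the ice surface is 1903 CE, so the ash layer dates to 1903 − 176 = 1727 CE.

1727 CE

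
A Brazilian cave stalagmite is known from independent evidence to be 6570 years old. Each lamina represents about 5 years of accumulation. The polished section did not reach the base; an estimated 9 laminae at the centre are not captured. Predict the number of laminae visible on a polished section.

1305 laminae

One lamina every 5 years means 6570 / 5 = 1314 laminae.
Less the 9 uncaptured laminae: 1314 − 9 = 1305.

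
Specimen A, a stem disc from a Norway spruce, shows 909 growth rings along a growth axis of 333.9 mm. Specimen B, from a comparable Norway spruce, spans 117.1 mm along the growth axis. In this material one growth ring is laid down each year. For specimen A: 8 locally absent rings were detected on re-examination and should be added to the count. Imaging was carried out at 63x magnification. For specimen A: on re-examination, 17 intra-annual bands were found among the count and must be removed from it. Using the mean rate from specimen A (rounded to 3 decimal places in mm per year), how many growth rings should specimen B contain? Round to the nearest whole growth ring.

316 growth rings

Specimen A: correcting the raw count gives 909 − 17 + 8 = 900 true growth rings.
A: Extension rate ≈ 333.9 / 900 = 0.371 mm/year.
Specimen B: 117.1 mm / 0.371 mm per year = 315.63 years ≈ 316 growth rings.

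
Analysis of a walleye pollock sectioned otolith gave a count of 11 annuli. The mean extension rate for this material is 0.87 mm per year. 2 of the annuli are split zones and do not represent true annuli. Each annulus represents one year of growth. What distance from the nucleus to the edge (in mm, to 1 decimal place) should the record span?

Correcting the raw count gives 11 − 2 = 9 true annuli.
Predicted length = 0.87 mm/year × 9 years = 7.8 mm.

7.8 mm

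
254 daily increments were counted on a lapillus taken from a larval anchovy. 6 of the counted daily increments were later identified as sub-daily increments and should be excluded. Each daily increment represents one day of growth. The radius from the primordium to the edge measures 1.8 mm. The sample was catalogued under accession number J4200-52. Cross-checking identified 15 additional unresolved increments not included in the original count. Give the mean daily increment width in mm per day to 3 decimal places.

After corrections the count is 254 − 6 + 15 = 263 daily increments.
Extension rate ≈ 1.8 / 263 = 0.007 mm per day.

0.007 mm per day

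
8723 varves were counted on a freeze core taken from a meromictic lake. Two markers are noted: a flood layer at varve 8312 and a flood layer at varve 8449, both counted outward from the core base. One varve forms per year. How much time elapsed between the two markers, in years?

137 years

Separation: 8449 − 8312 = 137 varves.
One varve per year makes the interval 137 years.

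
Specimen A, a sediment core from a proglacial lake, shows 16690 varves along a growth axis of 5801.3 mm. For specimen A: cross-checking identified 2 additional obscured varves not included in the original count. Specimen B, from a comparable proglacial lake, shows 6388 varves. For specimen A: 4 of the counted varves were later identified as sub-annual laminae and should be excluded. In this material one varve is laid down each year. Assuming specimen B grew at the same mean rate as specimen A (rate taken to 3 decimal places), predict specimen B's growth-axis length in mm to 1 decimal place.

Specimen A: after corrections the count is 16690 − 4 + 2 = 16688 varves.
A: Extension rate ≈ 5801.3 / 16688 = 0.348 mm/yr.
Length of B = 0.348 × 6388 = 2223.0 mm.

2223.0 mm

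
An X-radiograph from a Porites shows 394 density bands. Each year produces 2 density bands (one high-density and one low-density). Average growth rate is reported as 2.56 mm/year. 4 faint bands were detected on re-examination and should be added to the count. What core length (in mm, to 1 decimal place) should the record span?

509.4 mm

Correcting the raw count gives 394 + 4 = 398 true density bands.
With 2 density bands per year, 398 / 2 = 199 years.
Length ≈ 2.56 × 199 = 509.4 mm.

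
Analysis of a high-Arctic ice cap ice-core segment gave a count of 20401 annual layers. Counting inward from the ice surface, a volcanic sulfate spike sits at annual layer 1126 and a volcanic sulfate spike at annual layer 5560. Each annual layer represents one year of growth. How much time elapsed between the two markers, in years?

4434 years

Separation: 5560 − 1126 = 4434 annual layers.
At one annual layer per year, 4434 years elapsed between them.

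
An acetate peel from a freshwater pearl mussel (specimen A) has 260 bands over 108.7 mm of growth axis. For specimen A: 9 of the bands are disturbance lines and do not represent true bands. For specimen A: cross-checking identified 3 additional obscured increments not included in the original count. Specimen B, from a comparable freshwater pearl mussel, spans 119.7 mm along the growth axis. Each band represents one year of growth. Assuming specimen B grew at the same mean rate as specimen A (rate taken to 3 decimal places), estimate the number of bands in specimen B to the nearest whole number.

280 bands

Specimen A: adjusted count: 260 − 9 + 3 = 254 bands.
A: 108.7 mm over 254 years gives 108.7 / 254 ≈ 0.428 mm per year.
Specimen B: 119.7 mm / 0.428 mm per year = 279.67 years ≈ 280 bands.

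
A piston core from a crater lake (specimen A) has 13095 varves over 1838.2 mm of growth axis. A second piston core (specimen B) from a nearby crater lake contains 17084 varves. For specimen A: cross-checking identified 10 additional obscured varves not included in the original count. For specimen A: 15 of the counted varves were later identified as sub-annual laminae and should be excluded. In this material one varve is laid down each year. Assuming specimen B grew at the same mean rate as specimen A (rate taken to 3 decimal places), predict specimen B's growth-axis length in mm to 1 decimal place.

2391.8 mm

Specimen A: after corrections the count is 13095 − 15 + 10 = 13090 varves.
A: Extension rate ≈ 1838.2 / 13090 = 0.140 mm/yr.
B's length ≈ 0.140 × 17084 = 2391.8 mm.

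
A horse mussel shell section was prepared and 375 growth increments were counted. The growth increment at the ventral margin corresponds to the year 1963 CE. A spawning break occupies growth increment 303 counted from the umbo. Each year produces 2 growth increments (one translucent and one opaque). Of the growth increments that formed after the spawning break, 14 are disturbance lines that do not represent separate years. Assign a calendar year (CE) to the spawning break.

Between growth increment 303 and the ventral margin there are 375 − 303 = 72 growth increments.
Excluding 14 false growth increments: 72 − 14 = 58.
With 2 growth increments per year, 58 / 2 = 29 years.
Counting back 29 years from 1963 CE places the spawning break in 1963 − 29 = 1934 CE.

1934 CE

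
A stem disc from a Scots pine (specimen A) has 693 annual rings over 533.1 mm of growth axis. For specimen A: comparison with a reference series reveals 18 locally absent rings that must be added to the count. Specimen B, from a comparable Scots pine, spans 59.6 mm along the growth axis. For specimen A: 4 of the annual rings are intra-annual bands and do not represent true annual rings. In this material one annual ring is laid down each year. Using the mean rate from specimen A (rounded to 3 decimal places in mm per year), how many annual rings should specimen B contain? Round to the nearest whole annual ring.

79 annual rings

Specimen A: after corrections the count is 693 − 4 + 18 = 707 annual rings.
A: Mean rate = 533.1 mm / 707 years ≈ 0.754 mm/year.
B spans 59.6 / 0.754 = 79.05 years ≈ 79 annual rings.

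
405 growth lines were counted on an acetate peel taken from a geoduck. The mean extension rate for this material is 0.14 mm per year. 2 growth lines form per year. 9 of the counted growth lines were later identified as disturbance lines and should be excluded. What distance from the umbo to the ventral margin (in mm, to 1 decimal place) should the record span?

After corrections the count is 405 − 9 = 396 growth lines.
396 growth lines at 2 per year is 396 / 2 = 198 years.
Predicted length = 0.14 mm/year × 198 years = 27.7 mm.

27.7 mm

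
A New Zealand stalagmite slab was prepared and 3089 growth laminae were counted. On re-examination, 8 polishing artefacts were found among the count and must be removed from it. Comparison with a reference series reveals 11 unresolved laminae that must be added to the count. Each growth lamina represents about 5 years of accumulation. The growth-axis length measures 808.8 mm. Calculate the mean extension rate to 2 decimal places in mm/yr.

After corrections the count is 3089 − 8 + 11 = 3092 growth laminae.
At 5 years per growth lamina, 3092 × 5 = 15460 years.
808.8 mm over 15460 years gives 808.8 / 15460 ≈ 0.05 mm/yr.

0.05 mm/yr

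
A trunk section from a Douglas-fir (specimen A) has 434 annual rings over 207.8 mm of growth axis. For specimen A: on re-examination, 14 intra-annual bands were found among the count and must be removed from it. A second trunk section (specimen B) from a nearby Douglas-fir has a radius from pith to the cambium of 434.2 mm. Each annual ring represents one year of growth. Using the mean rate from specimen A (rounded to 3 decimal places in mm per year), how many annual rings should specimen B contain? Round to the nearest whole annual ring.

Specimen A: adjusted count: 434 − 14 = 420 annual rings.
A: Mean rate = 207.8 mm / 420 years ≈ 0.495 mm per year.
For B, 434.2 / 0.495 = 877.17 years ≈ 877 annual rings.

877 annual rings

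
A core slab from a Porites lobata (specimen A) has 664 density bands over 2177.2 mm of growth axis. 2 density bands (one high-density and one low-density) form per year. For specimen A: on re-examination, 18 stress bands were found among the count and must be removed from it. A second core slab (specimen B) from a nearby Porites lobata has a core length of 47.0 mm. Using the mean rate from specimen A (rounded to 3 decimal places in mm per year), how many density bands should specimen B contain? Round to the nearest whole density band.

14 density bands

Specimen A: correcting the raw count gives 664 − 18 = 646 true density bands.
Specimen A: 646 density bands at 2 per year is 646 / 2 = 323 years.
A: Mean rate = 2177.2 mm / 323 years ≈ 6.741 mm/year.
For B, 47.0 / 6.741 = 6.97 years; at 2 density bands per year that is 6.97 × 2 ≈ 14 density bands.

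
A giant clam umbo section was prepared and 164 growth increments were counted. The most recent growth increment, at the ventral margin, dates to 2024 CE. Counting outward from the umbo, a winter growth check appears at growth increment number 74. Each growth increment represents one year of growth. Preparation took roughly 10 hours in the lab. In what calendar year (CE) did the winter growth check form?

1934 CE

The winter growth check sits at growth increment 74 from the umbo, so 164 − 74 = 90 growth increments formed after it.
The growth increment at the ventral margin is 2024 CE, so the winter growth check dates to 2024 − 90 = 1934 CE.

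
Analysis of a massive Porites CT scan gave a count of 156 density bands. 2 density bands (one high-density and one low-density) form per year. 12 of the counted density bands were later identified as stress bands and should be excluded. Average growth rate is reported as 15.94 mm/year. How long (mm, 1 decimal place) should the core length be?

After corrections the count is 156 − 12 = 144 density bands.
144 density bands at 2 per year is 144 / 2 = 72 years.
Predicted length = 15.94 mm/year × 72 years = 1147.7 mm.

1147.7 mm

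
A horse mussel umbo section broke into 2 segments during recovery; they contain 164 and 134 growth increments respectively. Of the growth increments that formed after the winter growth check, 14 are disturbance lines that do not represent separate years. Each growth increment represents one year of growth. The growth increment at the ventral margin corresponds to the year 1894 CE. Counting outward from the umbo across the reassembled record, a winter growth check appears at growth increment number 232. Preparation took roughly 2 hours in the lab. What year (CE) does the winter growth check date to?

Total growth increments = 164 + 134 = 298.
Between growth increment 232 and the ventral margin there are 298 − 232 = 66 growth increments.
Removing the 14 false growth increments leaves 66 − 14 = 52 true growth increments beyond the winter growth check.
1894 − 52 = 1842 CE.

1842 CE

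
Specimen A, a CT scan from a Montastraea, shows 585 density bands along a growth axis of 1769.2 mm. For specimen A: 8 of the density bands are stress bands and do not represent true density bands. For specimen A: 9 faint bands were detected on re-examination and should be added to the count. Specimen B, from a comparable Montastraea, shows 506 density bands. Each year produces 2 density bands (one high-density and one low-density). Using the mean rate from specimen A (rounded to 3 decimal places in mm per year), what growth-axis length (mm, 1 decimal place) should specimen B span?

Specimen A: after corrections the count is 585 − 8 + 9 = 586 density bands.
Specimen A: dividing by 2 density bands per year: 586 / 2 = 293 years.
A: Mean rate = 1769.2 mm / 293 years ≈ 6.038 mm/year.
Specimen B: with 2 density bands per year, 506 / 2 = 253 years. B's length ≈ 6.038 × 253 = 1527.6 mm.

1527.6 mm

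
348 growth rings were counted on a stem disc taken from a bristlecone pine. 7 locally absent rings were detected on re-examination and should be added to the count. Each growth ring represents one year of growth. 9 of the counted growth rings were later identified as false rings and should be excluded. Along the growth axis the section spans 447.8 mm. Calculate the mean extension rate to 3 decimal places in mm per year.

1.294 mm per year

Correcting the raw count gives 348 − 9 + 7 = 346 true growth rings.
Extension rate ≈ 447.8 / 346 = 1.294 mm per year.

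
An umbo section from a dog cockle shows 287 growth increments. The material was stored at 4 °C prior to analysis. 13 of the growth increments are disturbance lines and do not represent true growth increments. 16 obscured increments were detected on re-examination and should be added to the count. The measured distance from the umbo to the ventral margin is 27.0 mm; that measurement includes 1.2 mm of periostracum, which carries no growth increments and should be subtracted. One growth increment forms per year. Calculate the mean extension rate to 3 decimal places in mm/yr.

0.089 mm/yr

True growth increment count = 287 − 13 + 16 = 290.
Net length = 27.0 − 1.2 = 25.8 mm.
Extension rate ≈ 25.8 / 290 = 0.089 mm/yr.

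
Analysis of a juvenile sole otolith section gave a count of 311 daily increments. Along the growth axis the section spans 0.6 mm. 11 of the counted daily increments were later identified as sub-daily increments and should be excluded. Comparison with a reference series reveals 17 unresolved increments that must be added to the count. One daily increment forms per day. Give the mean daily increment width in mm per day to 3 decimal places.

After corrections the count is 311 − 11 + 17 = 317 daily increments.
Extension rate ≈ 0.6 / 317 = 0.002 mm per day.

0.002 mm per day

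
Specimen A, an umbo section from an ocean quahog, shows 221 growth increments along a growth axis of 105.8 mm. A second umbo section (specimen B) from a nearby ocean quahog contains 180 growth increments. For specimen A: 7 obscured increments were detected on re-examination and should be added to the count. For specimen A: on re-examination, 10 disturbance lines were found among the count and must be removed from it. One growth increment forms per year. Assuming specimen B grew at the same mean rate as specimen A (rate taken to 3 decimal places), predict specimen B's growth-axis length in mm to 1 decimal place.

87.3 mm

Specimen A: true growth increment count = 221 − 10 + 7 = 218.
A: 105.8 mm over 218 years gives 105.8 / 218 ≈ 0.485 mm/year.
For B, 0.485 mm/year × 180 years = 87.3 mm.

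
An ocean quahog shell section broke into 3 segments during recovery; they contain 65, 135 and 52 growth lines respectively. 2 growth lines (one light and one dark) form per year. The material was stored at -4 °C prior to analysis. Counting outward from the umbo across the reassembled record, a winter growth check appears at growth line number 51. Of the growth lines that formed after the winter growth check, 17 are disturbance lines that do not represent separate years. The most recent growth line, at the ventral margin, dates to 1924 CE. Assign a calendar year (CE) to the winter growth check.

1832 CE

Total growth lines = 65 + 135 + 52 = 252.
Between growth line 51 and the ventral margin there are 252 − 51 = 201 growth lines.
201 − 17 false = 184 true growth lines after the winter growth check.
With 2 growth lines per year, 184 / 2 = 92 years.
Counting back 92 years from 1924 CE places the winter growth check in 1924 − 92 = 1832 CE.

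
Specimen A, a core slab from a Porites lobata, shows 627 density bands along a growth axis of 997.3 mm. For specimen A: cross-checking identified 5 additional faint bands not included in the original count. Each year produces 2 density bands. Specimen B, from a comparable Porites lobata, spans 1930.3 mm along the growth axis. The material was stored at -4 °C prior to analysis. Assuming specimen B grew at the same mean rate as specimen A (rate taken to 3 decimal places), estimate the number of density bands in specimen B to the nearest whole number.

1223 density bands

Specimen A: adjusted count: 627 + 5 = 632 density bands.
Specimen A: with 2 density bands per year, 632 / 2 = 316 years.
A: Mean rate = 997.3 mm / 316 years ≈ 3.156 mm/year.
Specimen B: 1930.3 mm / 3.156 mm per year = 611.63 years; at 2 density bands per year that is 611.63 × 2 ≈ 1223 density bands.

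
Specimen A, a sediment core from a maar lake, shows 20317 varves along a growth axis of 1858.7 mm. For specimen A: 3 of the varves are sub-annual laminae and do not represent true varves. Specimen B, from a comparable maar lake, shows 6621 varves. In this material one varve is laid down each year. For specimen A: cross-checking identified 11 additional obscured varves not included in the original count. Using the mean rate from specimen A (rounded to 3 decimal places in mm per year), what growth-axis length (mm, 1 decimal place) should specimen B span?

602.5 mm

Specimen A: true varve count = 20317 − 3 + 11 = 20325.
A: 1858.7 mm over 20325 years gives 1858.7 / 20325 ≈ 0.091 mm per year.
B's length ≈ 0.091 × 6621 = 602.5 mm.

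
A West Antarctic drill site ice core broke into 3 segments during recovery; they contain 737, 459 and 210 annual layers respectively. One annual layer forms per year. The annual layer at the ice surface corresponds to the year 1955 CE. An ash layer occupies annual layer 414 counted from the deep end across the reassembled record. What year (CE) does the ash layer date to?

Total annual layers = 737 + 459 + 210 = 1406.
Between annual layer 414 and the ice surface there are 1406 − 414 = 992 annual layers.
1955 − 992 = 963 CE.

963 CE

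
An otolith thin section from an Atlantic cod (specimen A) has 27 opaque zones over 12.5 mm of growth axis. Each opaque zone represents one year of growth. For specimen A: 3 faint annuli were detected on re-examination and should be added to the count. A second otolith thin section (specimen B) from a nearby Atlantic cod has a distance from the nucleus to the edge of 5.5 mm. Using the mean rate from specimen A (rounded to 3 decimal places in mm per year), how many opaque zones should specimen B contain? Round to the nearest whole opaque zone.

13 opaque zones

Specimen A: adjusted count: 27 + 3 = 30 opaque zones.
A: Mean rate = 12.5 mm / 30 years ≈ 0.417 mm/yr.
For B, 5.5 / 0.417 = 13.19 years ≈ 13 opaque zones.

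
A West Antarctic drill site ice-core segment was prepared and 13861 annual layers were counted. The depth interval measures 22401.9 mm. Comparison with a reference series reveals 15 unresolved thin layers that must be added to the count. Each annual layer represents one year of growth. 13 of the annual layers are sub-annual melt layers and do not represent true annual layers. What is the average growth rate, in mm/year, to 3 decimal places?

1.616 mm/year

True annual layer count = 13861 − 13 + 15 = 13863.
Mean rate = 22401.9 mm / 13863 years ≈ 1.616 mm/year.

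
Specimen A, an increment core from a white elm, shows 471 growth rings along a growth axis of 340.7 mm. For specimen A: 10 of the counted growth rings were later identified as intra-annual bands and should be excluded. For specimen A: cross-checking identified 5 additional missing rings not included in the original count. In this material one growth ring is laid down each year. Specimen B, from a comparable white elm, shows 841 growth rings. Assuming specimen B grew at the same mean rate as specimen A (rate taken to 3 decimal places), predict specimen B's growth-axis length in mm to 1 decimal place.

614.8 mm

Specimen A: adjusted count: 471 − 10 + 5 = 466 growth rings.
A: 340.7 mm over 466 years gives 340.7 / 466 ≈ 0.731 mm per year.
B's length ≈ 0.731 × 841 = 614.8 mm.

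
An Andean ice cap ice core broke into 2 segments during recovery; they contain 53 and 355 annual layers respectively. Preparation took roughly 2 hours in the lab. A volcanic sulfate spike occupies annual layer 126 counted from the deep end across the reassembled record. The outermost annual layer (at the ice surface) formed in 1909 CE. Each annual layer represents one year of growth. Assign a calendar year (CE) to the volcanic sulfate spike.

1627 CE

Total annual layers = 53 + 355 = 408.
The volcanic sulfate spike sits at annual layer 126 from the deep end, so 408 − 126 = 282 annual layers formed after it.
The annual layer at the ice surface is 1909 CE, so the volcanic sulfate spike dates to 1909 − 282 = 1627 CE.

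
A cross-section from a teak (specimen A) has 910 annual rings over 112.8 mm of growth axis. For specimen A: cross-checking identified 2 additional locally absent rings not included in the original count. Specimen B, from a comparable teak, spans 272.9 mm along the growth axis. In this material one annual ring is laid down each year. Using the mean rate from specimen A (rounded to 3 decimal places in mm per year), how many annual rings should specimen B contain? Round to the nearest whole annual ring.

Specimen A: true annual ring count = 910 + 2 = 912.
A: Extension rate ≈ 112.8 / 912 = 0.124 mm per year.
Specimen B: 272.9 mm / 0.124 mm per year = 2200.81 years ≈ 2201 annual rings.

2201 annual rings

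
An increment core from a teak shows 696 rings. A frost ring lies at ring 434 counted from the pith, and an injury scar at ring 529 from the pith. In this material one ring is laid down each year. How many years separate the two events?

529 − 434 = 95 rings lie between the two events.
At one ring per year, 95 years elapsed between them.

95 yr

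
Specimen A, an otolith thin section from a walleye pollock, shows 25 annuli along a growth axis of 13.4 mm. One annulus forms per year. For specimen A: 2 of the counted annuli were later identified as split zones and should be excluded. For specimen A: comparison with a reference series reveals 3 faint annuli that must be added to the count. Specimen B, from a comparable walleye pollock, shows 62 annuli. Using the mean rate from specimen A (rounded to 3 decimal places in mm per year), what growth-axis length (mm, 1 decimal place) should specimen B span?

Specimen A: correcting the raw count gives 25 − 2 + 3 = 26 true annuli.
A: 13.4 mm over 26 years gives 13.4 / 26 ≈ 0.515 mm per year.
Length of B = 0.515 × 62 = 31.9 mm.

31.9 mm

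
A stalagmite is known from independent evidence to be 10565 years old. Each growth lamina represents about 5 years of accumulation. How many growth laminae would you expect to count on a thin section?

At 5 years per growth lamina, 10565 / 5 = 2113 growth laminae are expected.
So 2113 growth laminae should be present.

2113 growth laminae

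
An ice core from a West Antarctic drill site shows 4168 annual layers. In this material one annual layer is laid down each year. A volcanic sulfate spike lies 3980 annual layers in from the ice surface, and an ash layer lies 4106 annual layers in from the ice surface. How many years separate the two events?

The two markers are separated by 4106 − 3980 = 126 annual layers.
At one annual layer per year, 126 years elapsed between them.

126 years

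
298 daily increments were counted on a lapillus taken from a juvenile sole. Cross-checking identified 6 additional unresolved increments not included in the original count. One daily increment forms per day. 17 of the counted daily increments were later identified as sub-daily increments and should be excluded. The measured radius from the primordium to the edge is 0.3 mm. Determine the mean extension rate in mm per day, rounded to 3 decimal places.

0.001 mm per day

True daily increment count = 298 − 17 + 6 = 287.
Mean rate = 0.3 mm / 287 days ≈ 0.001 mm per day.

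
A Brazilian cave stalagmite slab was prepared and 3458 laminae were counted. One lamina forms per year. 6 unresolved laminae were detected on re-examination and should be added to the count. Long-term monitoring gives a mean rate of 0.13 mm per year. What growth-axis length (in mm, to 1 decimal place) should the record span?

True lamina count = 3458 + 6 = 3464.
Length ≈ 0.13 × 3464 = 450.3 mm.

450.3 mm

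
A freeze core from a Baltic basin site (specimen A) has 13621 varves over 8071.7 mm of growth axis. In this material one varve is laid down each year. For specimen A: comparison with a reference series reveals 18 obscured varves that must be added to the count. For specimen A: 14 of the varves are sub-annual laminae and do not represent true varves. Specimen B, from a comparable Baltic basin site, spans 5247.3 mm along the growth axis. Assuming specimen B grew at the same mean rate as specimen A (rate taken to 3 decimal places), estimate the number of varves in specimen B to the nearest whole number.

Specimen A: adjusted count: 13621 − 14 + 18 = 13625 varves.
A: Extension rate ≈ 8071.7 / 13625 = 0.592 mm/year.
For B, 5247.3 / 0.592 = 8863.68 years ≈ 8864 varves.

8864 varves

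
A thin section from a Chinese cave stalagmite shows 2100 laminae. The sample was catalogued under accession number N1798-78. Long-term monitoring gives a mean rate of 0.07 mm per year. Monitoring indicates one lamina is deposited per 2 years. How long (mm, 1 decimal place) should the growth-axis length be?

294.0 mm

Multiplying by 2 years per lamina: 2100 × 2 = 4200 years.
4200 years at 0.07 mm/year gives 0.07 × 4200 = 294.0 mm.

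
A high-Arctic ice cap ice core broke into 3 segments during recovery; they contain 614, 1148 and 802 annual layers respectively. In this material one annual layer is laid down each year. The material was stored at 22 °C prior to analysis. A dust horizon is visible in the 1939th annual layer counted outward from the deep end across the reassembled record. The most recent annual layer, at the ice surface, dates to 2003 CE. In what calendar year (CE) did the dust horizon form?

Total annual layers = 614 + 1148 + 802 = 2564.
The dust horizon sits at annual layer 1939 from the deep end, so 2564 − 1939 = 625 annual layers formed after it.
Counting back 625 years from 2003 CE places the dust horizon in 2003 − 625 = 1378 CE.

1378 CE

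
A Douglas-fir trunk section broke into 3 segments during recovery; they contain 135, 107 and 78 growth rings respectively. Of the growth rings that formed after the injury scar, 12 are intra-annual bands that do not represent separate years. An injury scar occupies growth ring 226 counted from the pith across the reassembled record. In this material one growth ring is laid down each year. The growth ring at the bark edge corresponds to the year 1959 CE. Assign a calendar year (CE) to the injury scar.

1877 CE

Total growth rings = 135 + 107 + 78 = 320.
Between growth ring 226 and the bark edge there are 320 − 226 = 94 growth rings.
94 − 12 false = 82 true growth rings after the injury scar.
The growth ring at the bark edge is 1959 CE, so the injury scar dates to 1959 − 82 = 1877 CE.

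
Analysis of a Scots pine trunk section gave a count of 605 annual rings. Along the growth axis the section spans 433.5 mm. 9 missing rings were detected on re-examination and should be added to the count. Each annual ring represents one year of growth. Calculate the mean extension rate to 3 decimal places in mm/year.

After corrections the count is 605 + 9 = 614 annual rings.
Extension rate ≈ 433.5 / 614 = 0.706 mm/year.

0.706 mm/year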